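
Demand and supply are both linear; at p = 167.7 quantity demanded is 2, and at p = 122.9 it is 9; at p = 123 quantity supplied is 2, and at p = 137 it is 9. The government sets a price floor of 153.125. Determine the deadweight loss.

Demand slope = (122.9 − 167.7)/(9 − 2) = −6.4, so p = 180.5 − 6.4q.
Supply slope = (137 − 123)/(9 − 2) = 2, so p = 119 + 2q.
Competitive equilibrium: 180.5 − 6.4q = 119 + 2q → q* = 7.3214, p* = 133.6429.
At the floor p = 153.125, quantity demanded = (180.5 − 153.125)/6.4 = 4.2773.
Sellers' marginal cost at q' = 4.2773: 119 + 2·4.2773 = 127.5546.
Δq = 7.3214 − 4.2773 = 3.0441; wedge = 153.125 − 127.5546 = 25.5704.
Welfare loss = ½ × 3.0441 × 25.5704 = 38.92.

38.92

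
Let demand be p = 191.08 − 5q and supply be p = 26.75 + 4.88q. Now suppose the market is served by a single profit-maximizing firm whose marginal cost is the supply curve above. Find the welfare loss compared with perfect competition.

Competitive equilibrium: 191.08 − 5q = 26.75 + 4.88q → q* = 16.63259, p* = 107.91704.
Marginal revenue: MR = 191.08 − 10q. Set MR = MC: 191.08 − 10q = 26.75 + 4.88q → q_m = 11.04368.
Price p_m = 191.08 − 5·11.04368 = 135.8616; MC(q_m) = 26.75 + 4.88·11.04368 = 80.64316.
Competitive q* = 16.63259, so Δq = 5.58891; wedge = 135.8616 − 80.64316 = 55.21844.
Deadweight loss = ½ × 5.58891 × 55.21844 = 154.31.

154.31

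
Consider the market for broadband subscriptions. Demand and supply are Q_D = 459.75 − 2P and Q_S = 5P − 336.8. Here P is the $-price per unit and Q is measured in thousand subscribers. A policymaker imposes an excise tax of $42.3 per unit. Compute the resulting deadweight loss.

In inverse form: demand P = 229.875 − 0.5Q, supply P = 67.36 + 0.2Q.
Competitive equilibrium: 229.875 − 0.5Q = 67.36 + 0.2Q → Q* = 232.1643, P* = 113.7929.
With the tax, the buyer price exceeds the seller price by 42.3: (229.875 − 0.5Q) − (67.36 + 0.2Q) = 42.3 → Q' = 171.7357.
ΔQ = 232.1643 − 171.7357 = 60.4286; the wedge equals the tax, 42.3.
Deadweight loss = ½ × 60.4286 × 42.3 = $1278.06 thousand.

$1278.06 thousand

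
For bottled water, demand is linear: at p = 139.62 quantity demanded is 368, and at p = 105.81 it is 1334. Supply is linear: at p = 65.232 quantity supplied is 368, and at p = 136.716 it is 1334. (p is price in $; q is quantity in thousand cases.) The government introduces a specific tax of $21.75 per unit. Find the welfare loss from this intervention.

$2170.01 thousand

Demand slope = (105.81 − 139.62)/(1334 − 368) = −0.035, so p = 152.5 − 0.035q.
Supply slope = (136.716 − 65.232)/(1334 − 368) = 0.074, so p = 38 + 0.074q.
Competitive equilibrium: 152.5 − 0.035q = 38 + 0.074q → q* = 1050.4587, p* = 115.7339.
With the tax, the buyer price exceeds the seller price by 21.75: (152.5 − 0.035q) − (38 + 0.074q) = 21.75 → q' = 850.9174.
Δq = 1050.4587 − 850.9174 = 199.5413; the wedge equals the tax, 21.75.
DWL = ½ × 199.5413 × 21.75 = $2170.01 thousand.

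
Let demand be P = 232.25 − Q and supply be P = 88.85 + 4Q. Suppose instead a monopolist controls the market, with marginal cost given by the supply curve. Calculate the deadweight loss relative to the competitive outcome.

Competitive equilibrium: 232.25 − Q = 88.85 + 4Q → Q* = 28.68, P* = 203.57.
Marginal revenue: MR = 232.25 − 2Q. Set MR = MC: 232.25 − 2Q = 88.85 + 4Q → Q_m = 23.9.
Price P_m = 232.25 − 1·23.9 = 208.35; MC(Q_m) = 88.85 + 4·23.9 = 184.45.
Competitive Q* = 28.68, so ΔQ = 4.78; wedge = 208.35 − 184.45 = 23.9.
Deadweight loss = ½ × 4.78 × 23.9 = 57.121.

57.121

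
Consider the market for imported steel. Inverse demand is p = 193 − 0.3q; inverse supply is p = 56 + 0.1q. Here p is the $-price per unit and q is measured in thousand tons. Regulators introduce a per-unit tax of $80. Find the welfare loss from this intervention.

Competitive equilibrium: 193 − 0.3q = 56 + 0.1q → q* = 342.5, p* = 90.25.
With the tax, the buyer price exceeds the seller price by 80: (193 − 0.3q) − (56 + 0.1q) = 80 → q' = 142.5.
Δq = 342.5 − 142.5 = 200; the wedge equals the tax, 80.
DWL = ½ × 200 × 80 = $8000 thousand.

$8000 thousand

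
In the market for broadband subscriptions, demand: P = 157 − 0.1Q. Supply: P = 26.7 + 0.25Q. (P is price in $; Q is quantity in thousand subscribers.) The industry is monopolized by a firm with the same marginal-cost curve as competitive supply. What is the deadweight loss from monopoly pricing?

$1197.75 thousand

Competitive equilibrium: 157 − 0.1Q = 26.7 + 0.25Q → Q* = 372.2857, P* = 119.7714.
Marginal revenue: MR = 157 − 0.2Q. Set MR = MC: 157 − 0.2Q = 26.7 + 0.25Q → Q_m = 289.5556.
Price P_m = 157 − 0.1·289.5556 = 128.0444; MC(Q_m) = 26.7 + 0.25·289.5556 = 99.0889.
Competitive Q* = 372.2857, so ΔQ = 82.7301; wedge = 128.0444 − 99.0889 = 28.9555.
The triangle = ½ × 82.7301 × 28.9555 = $1197.75 thousand.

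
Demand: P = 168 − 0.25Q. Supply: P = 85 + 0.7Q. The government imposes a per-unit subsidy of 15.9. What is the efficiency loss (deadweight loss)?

Competitive equilibrium: 168 − 0.25Q = 85 + 0.7Q → Q* = 87.3684, P* = 146.1579.
The subsidy lowers effective supply by 15.9: P = 69.1 + 0.7Q.
New quantity: 168 − 0.25Q = 69.1 + 0.7Q → Q' = 104.1053.
Overproduction ΔQ = 104.1053 − 87.3684 = 16.7369; wedge = subsidy = 15.9.
DWL = ½ × 16.7369 × 15.9 = 133.06.

133.06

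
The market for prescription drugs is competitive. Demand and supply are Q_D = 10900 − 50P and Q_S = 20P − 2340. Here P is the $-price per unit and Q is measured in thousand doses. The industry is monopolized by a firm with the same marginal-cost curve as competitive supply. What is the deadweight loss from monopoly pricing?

In inverse form: demand P = 218 − 0.02Q, supply P = 117 + 0.05Q.
Competitive equilibrium: 218 − 0.02Q = 117 + 0.05Q → Q* = 1442.85714, P* = 189.14286.
Marginal revenue: MR = 218 − 0.04Q. Set MR = MC: 218 − 0.04Q = 117 + 0.05Q → Q_m = 1122.22222.
Price P_m = 218 − 0.02·1122.22222 = 195.55556; MC(Q_m) = 117 + 0.05·1122.22222 = 173.11111.
Competitive Q* = 1442.85714, so ΔQ = 320.63492; wedge = 195.55556 − 173.11111 = 22.44445.
DWL = ½ × 320.63492 × 22.44445 = $3598.24 thousand.

$3598.24 thousand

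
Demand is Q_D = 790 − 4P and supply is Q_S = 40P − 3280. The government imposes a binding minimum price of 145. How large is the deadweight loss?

In inverse form: demand P = 197.5 − 0.25Q, supply P = 82 + 0.025Q.
Competitive equilibrium: 197.5 − 0.25Q = 82 + 0.025Q → Q* = 420, P* = 92.5.
At the floor P = 145, quantity demanded = (197.5 − 145)/0.25 = 210.
Sellers' marginal cost at Q' = 210: 82 + 0.025·210 = 87.25.
ΔQ = 420 − 210 = 210; wedge = 145 − 87.25 = 57.75.
Deadweight loss = ½ × 210 × 57.75 = 6063.75.

6063.75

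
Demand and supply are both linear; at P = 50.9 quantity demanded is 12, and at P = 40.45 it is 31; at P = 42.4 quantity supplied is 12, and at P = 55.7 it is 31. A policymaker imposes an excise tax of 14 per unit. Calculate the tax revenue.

106.40

Demand slope = (40.45 − 50.9)/(31 − 12) = −0.55, so P = 57.5 − 0.55Q.
Supply slope = (55.7 − 42.4)/(31 − 12) = 0.7, so P = 34 + 0.7Q.
Competitive equilibrium: 57.5 − 0.55Q = 34 + 0.7Q → Q* = 18.8, P* = 47.16.
With the tax, the buyer price exceeds the seller price by 14: (57.5 − 0.55Q) − (34 + 0.7Q) = 14 → Q' = 7.6.
Tax revenue = 14 × 7.6 = 106.40.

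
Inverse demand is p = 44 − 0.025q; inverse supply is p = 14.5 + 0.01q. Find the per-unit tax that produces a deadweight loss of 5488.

Competitive equilibrium: 44 − 0.025q = 14.5 + 0.01q → q* = 842.8571, p* = 22.9286.
A tax t gives Δq = t/0.035 and wedge t, so DWL = t²/0.07.
t²/0.07 = 5488 → t² = 384.16 → t = 19.6.

19.6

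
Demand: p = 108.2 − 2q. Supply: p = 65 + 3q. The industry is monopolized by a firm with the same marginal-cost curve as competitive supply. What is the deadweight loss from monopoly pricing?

15.23

Competitive equilibrium: 108.2 − 2q = 65 + 3q → q* = 8.64, p* = 90.92.
Marginal revenue: MR = 108.2 − 4q. Set MR = MC: 108.2 − 4q = 65 + 3q → q_m = 6.1714.
Price p_m = 108.2 − 2·6.1714 = 95.8572; MC(q_m) = 65 + 3·6.1714 = 83.5142.
Competitive q* = 8.64, so Δq = 2.4686; wedge = 95.8572 − 83.5142 = 12.343.
Deadweight loss = ½ × 2.4686 × 12.343 = 15.23.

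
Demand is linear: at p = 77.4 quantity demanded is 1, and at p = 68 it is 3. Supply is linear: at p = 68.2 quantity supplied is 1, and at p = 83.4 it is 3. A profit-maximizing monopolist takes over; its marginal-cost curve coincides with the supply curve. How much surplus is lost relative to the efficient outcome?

Demand slope = (68 − 77.4)/(3 − 1) = −4.7, so p = 82.1 − 4.7q.
Supply slope = (83.4 − 68.2)/(3 − 1) = 7.6, so p = 60.6 + 7.6q.
Competitive equilibrium: 82.1 − 4.7q = 60.6 + 7.6q → q* = 1.748, p* = 73.8846.
Marginal revenue: MR = 82.1 − 9.4q. Set MR = MC: 82.1 − 9.4q = 60.6 + 7.6q → q_m = 1.2647.
Price p_m = 82.1 − 4.7·1.2647 = 76.1559; MC(q_m) = 60.6 + 7.6·1.2647 = 70.2117.
Competitive q* = 1.748, so Δq = 0.4833; wedge = 76.1559 − 70.2117 = 5.9442.
Welfare loss = ½ × 0.4833 × 5.9442 = 1.44.

1.44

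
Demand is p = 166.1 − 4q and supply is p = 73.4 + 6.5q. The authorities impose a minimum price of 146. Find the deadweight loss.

Competitive equilibrium: 166.1 − 4q = 73.4 + 6.5q → q* = 8.8286, p* = 130.7857.
At the floor p = 146, quantity demanded = (166.1 − 146)/4 = 5.025.
Sellers' marginal cost at q' = 5.025: 73.4 + 6.5·5.025 = 106.0625.
Δq = 8.8286 − 5.025 = 3.8036; wedge = 146 − 106.0625 = 39.9375.
The triangle = ½ × 3.8036 × 39.9375 = 75.95.

75.95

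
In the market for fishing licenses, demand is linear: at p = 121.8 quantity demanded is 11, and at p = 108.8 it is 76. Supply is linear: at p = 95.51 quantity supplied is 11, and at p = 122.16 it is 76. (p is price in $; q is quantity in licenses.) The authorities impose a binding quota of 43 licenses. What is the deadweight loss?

$37.57

Demand slope = (108.8 − 121.8)/(76 − 11) = −0.2, so p = 124 − 0.2q.
Supply slope = (122.16 − 95.51)/(76 − 11) = 0.41, so p = 91 + 0.41q.
Competitive equilibrium: 124 − 0.2q = 91 + 0.41q → q* = 54.0984, p* = 113.1803.
At q = 43: demand price = 124 − 0.2·43 = 115.4; supply price = 91 + 0.41·43 = 108.63.
Δq = 54.0984 − 43 = 11.0984; wedge = 115.4 − 108.63 = 6.77.
The triangle = ½ × 11.0984 × 6.77 = $37.57.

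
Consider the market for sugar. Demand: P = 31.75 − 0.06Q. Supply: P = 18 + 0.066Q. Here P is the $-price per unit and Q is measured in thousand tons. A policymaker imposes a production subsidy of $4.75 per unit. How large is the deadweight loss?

$89.53 thousand

Competitive equilibrium: 31.75 − 0.06Q = 18 + 0.066Q → Q* = 109.127, P* = 25.2024.
The subsidy lowers effective supply by 4.75: P = 13.25 + 0.066Q.
New quantity: 31.75 − 0.06Q = 13.25 + 0.066Q → Q' = 146.8254.
Overproduction ΔQ = 146.8254 − 109.127 = 37.6984; wedge = subsidy = 4.75.
DWL = ½ × 37.6984 × 4.75 = $89.53 thousand.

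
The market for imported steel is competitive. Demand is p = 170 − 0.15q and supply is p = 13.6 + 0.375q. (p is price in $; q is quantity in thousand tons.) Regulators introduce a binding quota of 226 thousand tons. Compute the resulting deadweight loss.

$1357.20 thousand

Competitive equilibrium: 170 − 0.15q = 13.6 + 0.375q → q* = 297.9048, p* = 125.3143.
At q = 226: demand price = 170 − 0.15·226 = 136.1; supply price = 13.6 + 0.375·226 = 98.35.
Δq = 297.9048 − 226 = 71.9048; wedge = 136.1 − 98.35 = 37.75.
Deadweight loss = ½ × 71.9048 × 37.75 = $1357.20 thousand.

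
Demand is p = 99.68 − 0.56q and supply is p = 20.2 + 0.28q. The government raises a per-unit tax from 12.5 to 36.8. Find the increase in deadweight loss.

Competitive equilibrium: 99.68 − 0.56q = 20.2 + 0.28q → q* = 94.619, p* = 46.6933.
For a per-unit tax t: Δq = t/0.84, so DWL = ½·t·(t/0.84) = t²/1.68.
At t = 12.5: DWL = 93.006. At t = 36.8: DWL = 806.095.
Increase = 806.095 − 93.006 = 713.09.

713.09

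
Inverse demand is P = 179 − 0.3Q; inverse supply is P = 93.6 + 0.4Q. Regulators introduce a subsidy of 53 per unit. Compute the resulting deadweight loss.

Competitive equilibrium: 179 − 0.3Q = 93.6 + 0.4Q → Q* = 122, P* = 142.4.
The subsidy lowers effective supply by 53: P = 40.6 + 0.4Q.
New quantity: 179 − 0.3Q = 40.6 + 0.4Q → Q' = 197.7143.
Overproduction ΔQ = 197.7143 − 122 = 75.7143; wedge = subsidy = 53.
Deadweight loss = ½ × 75.7143 × 53 = 2006.43.

2006.43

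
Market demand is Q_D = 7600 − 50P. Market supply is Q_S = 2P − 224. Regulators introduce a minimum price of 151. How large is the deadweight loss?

In inverse form: demand P = 152 − 0.02Q, supply P = 112 + 0.5Q.
Competitive equilibrium: 152 − 0.02Q = 112 + 0.5Q → Q* = 76.9231, P* = 150.4615.
At the floor P = 151, quantity demanded = (152 − 151)/0.02 = 50.
Sellers' marginal cost at Q' = 50: 112 + 0.5·50 = 137.
ΔQ = 76.9231 − 50 = 26.9231; wedge = 151 − 137 = 14.
DWL = ½ × 26.9231 × 14 = 188.46.

188.46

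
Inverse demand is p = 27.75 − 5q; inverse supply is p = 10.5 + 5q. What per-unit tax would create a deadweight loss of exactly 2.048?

6.4

Competitive equilibrium: 27.75 − 5q = 10.5 + 5q → q* = 1.725, p* = 19.125.
A tax t gives Δq = t/10 and wedge t, so DWL = t²/20.
t²/20 = 2.048 → t² = 40.96 → t = 6.4.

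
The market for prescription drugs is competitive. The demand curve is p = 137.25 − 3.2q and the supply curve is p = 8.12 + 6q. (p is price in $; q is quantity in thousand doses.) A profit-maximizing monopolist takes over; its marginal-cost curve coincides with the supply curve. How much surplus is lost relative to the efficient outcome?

Competitive equilibrium: 137.25 − 3.2q = 8.12 + 6q → q* = 14.0359, p* = 92.3352.
Marginal revenue: MR = 137.25 − 6.4q. Set MR = MC: 137.25 − 6.4q = 8.12 + 6q → q_m = 10.4137.
Price p_m = 137.25 − 3.2·10.4137 = 103.9262; MC(q_m) = 8.12 + 6·10.4137 = 70.6022.
Competitive q* = 14.0359, so Δq = 3.6222; wedge = 103.9262 − 70.6022 = 33.324.
Welfare loss = ½ × 3.6222 × 33.324 = $60.35 thousand.

$60.35 thousand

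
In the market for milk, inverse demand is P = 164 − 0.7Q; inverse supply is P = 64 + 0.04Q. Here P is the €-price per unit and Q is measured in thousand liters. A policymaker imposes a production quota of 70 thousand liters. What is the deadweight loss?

Competitive equilibrium: 164 − 0.7Q = 64 + 0.04Q → Q* = 135.1351, P* = 69.4054.
At Q = 70: demand price = 164 − 0.7·70 = 115; supply price = 64 + 0.04·70 = 66.8.
ΔQ = 135.1351 − 70 = 65.1351; wedge = 115 − 66.8 = 48.2.
Deadweight loss = ½ × 65.1351 × 48.2 = €1569.76 thousand.

€1569.76 thousand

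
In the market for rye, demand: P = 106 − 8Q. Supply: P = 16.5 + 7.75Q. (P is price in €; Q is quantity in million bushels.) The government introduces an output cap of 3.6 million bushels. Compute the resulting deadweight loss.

Competitive equilibrium: 106 − 8Q = 16.5 + 7.75Q → Q* = 5.6825, P* = 60.5397.
At Q = 3.6: demand price = 106 − 8·3.6 = 77.2; supply price = 16.5 + 7.75·3.6 = 44.4.
ΔQ = 5.6825 − 3.6 = 2.0825; wedge = 77.2 − 44.4 = 32.8.
The triangle = ½ × 2.0825 × 32.8 = €34.15 million.

€34.15 million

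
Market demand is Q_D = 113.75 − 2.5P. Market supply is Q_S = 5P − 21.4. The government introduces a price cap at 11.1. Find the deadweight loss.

In inverse form: demand P = 45.5 − 0.4Q, supply P = 4.28 + 0.2Q.
Competitive equilibrium: 45.5 − 0.4Q = 4.28 + 0.2Q → Q* = 68.7, P* = 18.02.
At the ceiling P = 11.1, quantity supplied = (11.1 − 4.28)/0.2 = 34.1.
Willingness to pay at Q' = 34.1: 45.5 − 0.4·34.1 = 31.86.
ΔQ = 68.7 − 34.1 = 34.6; wedge = 31.86 − 11.1 = 20.76.
DWL = ½ × 34.6 × 20.76 = 359.148.

359.148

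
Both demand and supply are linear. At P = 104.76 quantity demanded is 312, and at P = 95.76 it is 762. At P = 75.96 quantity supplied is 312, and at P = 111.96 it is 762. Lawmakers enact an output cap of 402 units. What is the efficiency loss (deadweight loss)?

1960.20

Demand slope = (95.76 − 104.76)/(762 − 312) = −0.02, so P = 111 − 0.02Q.
Supply slope = (111.96 − 75.96)/(762 − 312) = 0.08, so P = 51 + 0.08Q.
Competitive equilibrium: 111 − 0.02Q = 51 + 0.08Q → Q* = 600, P* = 99.
At Q = 402: demand price = 111 − 0.02·402 = 102.96; supply price = 51 + 0.08·402 = 83.16.
ΔQ = 600 − 402 = 198; wedge = 102.96 − 83.16 = 19.8.
Deadweight loss = ½ × 198 × 19.8 = 1960.20.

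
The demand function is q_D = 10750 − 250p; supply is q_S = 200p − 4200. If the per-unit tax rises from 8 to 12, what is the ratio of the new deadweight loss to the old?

2.25

In inverse form: demand p = 43 − 0.004q, supply p = 21 + 0.005q.
Competitive equilibrium: 43 − 0.004q = 21 + 0.005q → q* = 2444.4444, p* = 33.2222.
For a per-unit tax t: Δq = t/0.009, so DWL = ½·t·(t/0.009) = t²/0.018.
At t = 8: DWL = 3555.556. At t = 12: DWL = 8000.
Ratio = (12/8)² = 2.25.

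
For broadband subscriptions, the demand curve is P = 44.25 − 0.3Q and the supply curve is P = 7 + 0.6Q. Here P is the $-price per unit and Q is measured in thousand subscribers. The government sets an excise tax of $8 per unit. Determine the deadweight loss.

$35.56 thousand

Competitive equilibrium: 44.25 − 0.3Q = 7 + 0.6Q → Q* = 41.3889, P* = 31.8333.
With the tax, the buyer price exceeds the seller price by 8: (44.25 − 0.3Q) − (7 + 0.6Q) = 8 → Q' = 32.5.
ΔQ = 41.3889 − 32.5 = 8.8889; the wedge equals the tax, 8.
Deadweight loss = ½ × 8.8889 × 8 = $35.56 thousand.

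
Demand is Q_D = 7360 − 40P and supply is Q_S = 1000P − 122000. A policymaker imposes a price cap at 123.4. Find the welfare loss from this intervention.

12603.08

In inverse form: demand P = 184 − 0.025Q, supply P = 122 + 0.001Q.
Competitive equilibrium: 184 − 0.025Q = 122 + 0.001Q → Q* = 2384.6154, P* = 124.3846.
At the ceiling P = 123.4, quantity supplied = (123.4 − 122)/0.001 = 1400.
Willingness to pay at Q' = 1400: 184 − 0.025·1400 = 149.
ΔQ = 2384.6154 − 1400 = 984.6154; wedge = 149 − 123.4 = 25.6.
The triangle = ½ × 984.6154 × 25.6 = 12603.08.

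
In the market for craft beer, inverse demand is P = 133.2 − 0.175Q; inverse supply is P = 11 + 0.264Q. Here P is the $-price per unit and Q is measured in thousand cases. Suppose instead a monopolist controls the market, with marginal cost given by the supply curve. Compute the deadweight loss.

Competitive equilibrium: 133.2 − 0.175Q = 11 + 0.264Q → Q* = 278.3599, P* = 84.487.
Marginal revenue: MR = 133.2 − 0.35Q. Set MR = MC: 133.2 − 0.35Q = 11 + 0.264Q → Q_m = 199.0228.
Price P_m = 133.2 − 0.175·199.0228 = 98.371; MC(Q_m) = 11 + 0.264·199.0228 = 63.542.
Competitive Q* = 278.3599, so ΔQ = 79.3371; wedge = 98.371 − 63.542 = 34.829.
Welfare loss = ½ × 79.3371 × 34.829 = $1381.62 thousand.

$1381.62 thousand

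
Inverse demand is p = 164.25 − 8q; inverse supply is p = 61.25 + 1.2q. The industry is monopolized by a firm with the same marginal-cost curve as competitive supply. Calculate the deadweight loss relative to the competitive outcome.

124.73

Competitive equilibrium: 164.25 − 8q = 61.25 + 1.2q → q* = 11.1957, p* = 74.6848.
Marginal revenue: MR = 164.25 − 16q. Set MR = MC: 164.25 − 16q = 61.25 + 1.2q → q_m = 5.9884.
Price p_m = 164.25 − 8·5.9884 = 116.3428; MC(q_m) = 61.25 + 1.2·5.9884 = 68.4361.
Competitive q* = 11.1957, so Δq = 5.2073; wedge = 116.3428 − 68.4361 = 47.9067.
Deadweight loss = ½ × 5.2073 × 47.9067 = 124.73.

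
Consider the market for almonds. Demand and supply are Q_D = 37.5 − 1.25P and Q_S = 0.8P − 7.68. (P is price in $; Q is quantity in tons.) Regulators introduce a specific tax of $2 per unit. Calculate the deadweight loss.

In inverse form: demand P = 30 − 0.8Q, supply P = 9.6 + 1.25Q.
Competitive equilibrium: 30 − 0.8Q = 9.6 + 1.25Q → Q* = 9.9512, P* = 22.039.
With the tax, the buyer price exceeds the seller price by 2: (30 − 0.8Q) − (9.6 + 1.25Q) = 2 → Q' = 8.9756.
ΔQ = 9.9512 − 8.9756 = 0.9756; the wedge equals the tax, 2.
Deadweight loss = ½ × 0.9756 × 2 = $0.98.

$0.98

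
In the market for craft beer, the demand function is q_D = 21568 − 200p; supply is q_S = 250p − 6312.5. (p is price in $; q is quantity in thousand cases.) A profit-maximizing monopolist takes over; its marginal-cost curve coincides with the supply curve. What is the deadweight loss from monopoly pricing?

In inverse form: demand p = 107.84 − 0.005q, supply p = 25.25 + 0.004q.
Competitive equilibrium: 107.84 − 0.005q = 25.25 + 0.004q → q* = 9176.66667, p* = 61.95667.
Marginal revenue: MR = 107.84 − 0.01q. Set MR = MC: 107.84 − 0.01q = 25.25 + 0.004q → q_m = 5899.28571.
Price p_m = 107.84 − 0.005·5899.28571 = 78.34357; MC(q_m) = 25.25 + 0.004·5899.28571 = 48.84714.
Competitive q* = 9176.66667, so Δq = 3277.38096; wedge = 78.34357 − 48.84714 = 29.49643.
The triangle = ½ × 3277.38096 × 29.49643 = $48335.52 thousand.

$48335.52 thousand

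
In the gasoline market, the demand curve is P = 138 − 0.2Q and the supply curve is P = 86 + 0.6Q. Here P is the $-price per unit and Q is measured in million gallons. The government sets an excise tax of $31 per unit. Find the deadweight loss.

$600.625 million

Competitive equilibrium: 138 − 0.2Q = 86 + 0.6Q → Q* = 65, P* = 125.
With the tax, the buyer price exceeds the seller price by 31: (138 − 0.2Q) − (86 + 0.6Q) = 31 → Q' = 26.25.
ΔQ = 65 − 26.25 = 38.75; the wedge equals the tax, 31.
Welfare loss = ½ × 38.75 × 31 = $600.625 million.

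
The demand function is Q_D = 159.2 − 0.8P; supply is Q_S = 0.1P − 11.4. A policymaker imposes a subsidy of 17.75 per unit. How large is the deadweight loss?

14

In inverse form: demand P = 199 − 1.25Q, supply P = 114 + 10Q.
Competitive equilibrium: 199 − 1.25Q = 114 + 10Q → Q* = 7.5556, P* = 189.5556.
The subsidy lowers effective supply by 17.75: P = 96.25 + 10Q.
New quantity: 199 − 1.25Q = 96.25 + 10Q → Q' = 9.1333.
Overproduction ΔQ = 9.1333 − 7.5556 = 1.5777; wedge = subsidy = 17.75.
The triangle = ½ × 1.5777 × 17.75 = 14.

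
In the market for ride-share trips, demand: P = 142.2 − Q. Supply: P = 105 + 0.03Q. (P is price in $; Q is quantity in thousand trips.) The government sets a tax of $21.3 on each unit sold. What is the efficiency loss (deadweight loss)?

$220.24 thousand

Competitive equilibrium: 142.2 − Q = 105 + 0.03Q → Q* = 36.1165, P* = 106.0835.
With the tax, the buyer price exceeds the seller price by 21.3: (142.2 − Q) − (105 + 0.03Q) = 21.3 → Q' = 15.4369.
ΔQ = 36.1165 − 15.4369 = 20.6796; the wedge equals the tax, 21.3.
Welfare loss = ½ × 20.6796 × 21.3 = $220.24 thousand.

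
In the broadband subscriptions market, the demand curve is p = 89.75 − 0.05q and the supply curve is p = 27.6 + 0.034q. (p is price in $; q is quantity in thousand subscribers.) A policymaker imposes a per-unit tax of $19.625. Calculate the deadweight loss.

Competitive equilibrium: 89.75 − 0.05q = 27.6 + 0.034q → q* = 739.881, p* = 52.756.
With the tax, the buyer price exceeds the seller price by 19.625: (89.75 − 0.05q) − (27.6 + 0.034q) = 19.625 → q' = 506.25.
Δq = 739.881 − 506.25 = 233.631; the wedge equals the tax, 19.625.
DWL = ½ × 233.631 × 19.625 = $2292.50 thousand.

$2292.50 thousand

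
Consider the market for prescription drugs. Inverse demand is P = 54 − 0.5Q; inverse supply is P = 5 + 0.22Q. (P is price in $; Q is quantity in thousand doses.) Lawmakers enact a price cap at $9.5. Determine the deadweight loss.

$815.71 thousand

Competitive equilibrium: 54 − 0.5Q = 5 + 0.22Q → Q* = 68.0556, P* = 19.9722.
At the ceiling P = 9.5, quantity supplied = (9.5 − 5)/0.22 = 20.4545.
Willingness to pay at Q' = 20.4545: 54 − 0.5·20.4545 = 43.7728.
ΔQ = 68.0556 − 20.4545 = 47.6011; wedge = 43.7728 − 9.5 = 34.2728.
Welfare loss = ½ × 47.6011 × 34.2728 = $815.71 thousand.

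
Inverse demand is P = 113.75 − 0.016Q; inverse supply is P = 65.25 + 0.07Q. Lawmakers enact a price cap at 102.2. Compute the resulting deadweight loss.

56.03

Competitive equilibrium: 113.75 − 0.016Q = 65.25 + 0.07Q → Q* = 563.9535, P* = 104.7267.
At the ceiling P = 102.2, quantity supplied = (102.2 − 65.25)/0.07 = 527.8571.
Willingness to pay at Q' = 527.8571: 113.75 − 0.016·527.8571 = 105.3043.
ΔQ = 563.9535 − 527.8571 = 36.0964; wedge = 105.3043 − 102.2 = 3.1043.
Welfare loss = ½ × 36.0964 × 3.1043 = 56.03.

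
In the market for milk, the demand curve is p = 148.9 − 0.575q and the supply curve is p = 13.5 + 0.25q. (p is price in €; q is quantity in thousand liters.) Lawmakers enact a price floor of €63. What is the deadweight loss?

€89.50 thousand

Competitive equilibrium: 148.9 − 0.575q = 13.5 + 0.25q → q* = 164.1212, p* = 54.5303.
At the floor p = 63, quantity demanded = (148.9 − 63)/0.575 = 149.3913.
Sellers' marginal cost at q' = 149.3913: 13.5 + 0.25·149.3913 = 50.8478.
Δq = 164.1212 − 149.3913 = 14.7299; wedge = 63 − 50.8478 = 12.1522.
The triangle = ½ × 14.7299 × 12.1522 = €89.50 thousand.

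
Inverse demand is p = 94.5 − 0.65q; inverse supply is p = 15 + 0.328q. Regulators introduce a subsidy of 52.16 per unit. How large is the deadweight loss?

1390.93

Competitive equilibrium: 94.5 − 0.65q = 15 + 0.328q → q* = 81.28834, p* = 41.66258.
The subsidy lowers effective supply by 52.16: p = 0.328q − 37.16.
New quantity: 94.5 − 0.65q = 0.328q − 37.16 → q' = 134.62168.
Overproduction Δq = 134.62168 − 81.28834 = 53.33334; wedge = subsidy = 52.16.
DWL = ½ × 53.33334 × 52.16 = 1390.93.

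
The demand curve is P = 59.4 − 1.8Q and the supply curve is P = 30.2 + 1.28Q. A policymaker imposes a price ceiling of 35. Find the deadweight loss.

Competitive equilibrium: 59.4 − 1.8Q = 30.2 + 1.28Q → Q* = 9.4805, P* = 42.3351.
At the ceiling P = 35, quantity supplied = (35 − 30.2)/1.28 = 3.75.
Willingness to pay at Q' = 3.75: 59.4 − 1.8·3.75 = 52.65.
ΔQ = 9.4805 − 3.75 = 5.7305; wedge = 52.65 − 35 = 17.65.
DWL = ½ × 5.7305 × 17.65 = 50.57.

50.57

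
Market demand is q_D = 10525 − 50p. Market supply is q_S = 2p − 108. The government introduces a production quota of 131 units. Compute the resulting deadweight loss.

7510.60

In inverse form: demand p = 210.5 − 0.02q, supply p = 54 + 0.5q.
Competitive equilibrium: 210.5 − 0.02q = 54 + 0.5q → q* = 300.9615, p* = 204.4808.
At q = 131: demand price = 210.5 − 0.02·131 = 207.88; supply price = 54 + 0.5·131 = 119.5.
Δq = 300.9615 − 131 = 169.9615; wedge = 207.88 − 119.5 = 88.38.
The triangle = ½ × 169.9615 × 88.38 = 7510.60.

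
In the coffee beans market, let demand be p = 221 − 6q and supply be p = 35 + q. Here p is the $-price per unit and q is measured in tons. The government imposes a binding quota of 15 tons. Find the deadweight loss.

$468.64

Competitive equilibrium: 221 − 6q = 35 + q → q* = 26.5714, p* = 61.5714.
At q = 15: demand price = 221 − 6·15 = 131; supply price = 35 + 1·15 = 50.
Δq = 26.5714 − 15 = 11.5714; wedge = 131 − 50 = 81.
The triangle = ½ × 11.5714 × 81 = $468.64.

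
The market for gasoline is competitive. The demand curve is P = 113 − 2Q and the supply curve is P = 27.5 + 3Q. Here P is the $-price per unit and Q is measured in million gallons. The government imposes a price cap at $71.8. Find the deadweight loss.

$13.61 million

Competitive equilibrium: 113 − 2Q = 27.5 + 3Q → Q* = 17.1, P* = 78.8.
At the ceiling P = 71.8, quantity supplied = (71.8 − 27.5)/3 = 14.7667.
Willingness to pay at Q' = 14.7667: 113 − 2·14.7667 = 83.4666.
ΔQ = 17.1 − 14.7667 = 2.3333; wedge = 83.4666 − 71.8 = 11.6666.
DWL = ½ × 2.3333 × 11.6666 = $13.61 million.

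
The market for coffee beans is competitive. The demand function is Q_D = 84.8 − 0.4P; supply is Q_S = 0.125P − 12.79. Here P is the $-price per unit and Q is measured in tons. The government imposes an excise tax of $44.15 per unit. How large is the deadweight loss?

$92.82

In inverse form: demand P = 212 − 2.5Q, supply P = 102.32 + 8Q.
Competitive equilibrium: 212 − 2.5Q = 102.32 + 8Q → Q* = 10.4457, P* = 185.8857.
With the tax, the buyer price exceeds the seller price by 44.15: (212 − 2.5Q) − (102.32 + 8Q) = 44.15 → Q' = 6.241.
ΔQ = 10.4457 − 6.241 = 4.2047; the wedge equals the tax, 44.15.
The triangle = ½ × 4.2047 × 44.15 = $92.82.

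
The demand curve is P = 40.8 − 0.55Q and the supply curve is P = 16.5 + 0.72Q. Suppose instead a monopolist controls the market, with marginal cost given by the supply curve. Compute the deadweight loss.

21.23

Competitive equilibrium: 40.8 − 0.55Q = 16.5 + 0.72Q → Q* = 19.1339, P* = 30.2764.
Marginal revenue: MR = 40.8 − 1.1Q. Set MR = MC: 40.8 − 1.1Q = 16.5 + 0.72Q → Q_m = 13.3516.
Price P_m = 40.8 − 0.55·13.3516 = 33.4566; MC(Q_m) = 16.5 + 0.72·13.3516 = 26.1132.
Competitive Q* = 19.1339, so ΔQ = 5.7823; wedge = 33.4566 − 26.1132 = 7.3434.
The triangle = ½ × 5.7823 × 7.3434 = 21.23.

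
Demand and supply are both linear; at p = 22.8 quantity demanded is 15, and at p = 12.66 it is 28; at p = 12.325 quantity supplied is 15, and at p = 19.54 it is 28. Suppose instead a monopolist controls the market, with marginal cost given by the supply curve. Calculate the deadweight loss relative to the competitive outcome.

Demand slope = (12.66 − 22.8)/(28 − 15) = −0.78, so p = 34.5 − 0.78q.
Supply slope = (19.54 − 12.325)/(28 − 15) = 0.555, so p = 4 + 0.555q.
Competitive equilibrium: 34.5 − 0.78q = 4 + 0.555q → q* = 22.8464, p* = 16.6798.
Marginal revenue: MR = 34.5 − 1.56q. Set MR = MC: 34.5 − 1.56q = 4 + 0.555q → q_m = 14.4208.
Price p_m = 34.5 − 0.78·14.4208 = 23.2518; MC(q_m) = 4 + 0.555·14.4208 = 12.0035.
Competitive q* = 22.8464, so Δq = 8.4256; wedge = 23.2518 − 12.0035 = 11.2483.
Deadweight loss = ½ × 8.4256 × 11.2483 = 47.39.

47.39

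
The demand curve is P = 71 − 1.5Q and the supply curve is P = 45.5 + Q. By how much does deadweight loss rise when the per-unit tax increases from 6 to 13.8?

Competitive equilibrium: 71 − 1.5Q = 45.5 + Q → Q* = 10.2, P* = 55.7.
For a per-unit tax t: ΔQ = t/2.5, so DWL = ½·t·(t/2.5) = t²/5.
At t = 6: DWL = 7.2. At t = 13.8: DWL = 38.088.
Increase = 38.088 − 7.2 = 30.888.

30.888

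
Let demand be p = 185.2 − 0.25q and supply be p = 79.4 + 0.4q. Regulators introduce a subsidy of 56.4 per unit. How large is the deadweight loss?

2446.89

Competitive equilibrium: 185.2 − 0.25q = 79.4 + 0.4q → q* = 162.7692, p* = 144.5077.
The subsidy lowers effective supply by 56.4: p = 23 + 0.4q.
New quantity: 185.2 − 0.25q = 23 + 0.4q → q' = 249.5385.
Overproduction Δq = 249.5385 − 162.7692 = 86.7693; wedge = subsidy = 56.4.
Welfare loss = ½ × 86.7693 × 56.4 = 2446.89.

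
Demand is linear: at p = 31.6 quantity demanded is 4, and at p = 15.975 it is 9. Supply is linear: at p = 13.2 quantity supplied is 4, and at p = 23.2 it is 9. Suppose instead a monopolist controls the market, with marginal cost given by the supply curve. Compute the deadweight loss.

Demand slope = (15.975 − 31.6)/(9 − 4) = −3.125, so p = 44.1 − 3.125q.
Supply slope = (23.2 − 13.2)/(9 − 4) = 2, so p = 5.2 + 2q.
Competitive equilibrium: 44.1 − 3.125q = 5.2 + 2q → q* = 7.5902, p* = 20.3805.
Marginal revenue: MR = 44.1 − 6.25q. Set MR = MC: 44.1 − 6.25q = 5.2 + 2q → q_m = 4.7152.
Price p_m = 44.1 − 3.125·4.7152 = 29.365; MC(q_m) = 5.2 + 2·4.7152 = 14.6304.
Competitive q* = 7.5902, so Δq = 2.875; wedge = 29.365 − 14.6304 = 14.7346.
Deadweight loss = ½ × 2.875 × 14.7346 = 21.18.

21.18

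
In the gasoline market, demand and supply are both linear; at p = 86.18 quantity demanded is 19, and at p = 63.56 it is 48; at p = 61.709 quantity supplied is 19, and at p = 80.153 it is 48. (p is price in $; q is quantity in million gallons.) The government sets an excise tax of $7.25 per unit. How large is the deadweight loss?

$18.56 million

Demand slope = (63.56 − 86.18)/(48 − 19) = −0.78, so p = 101 − 0.78q.
Supply slope = (80.153 − 61.709)/(48 − 19) = 0.636, so p = 49.625 + 0.636q.
Competitive equilibrium: 101 − 0.78q = 49.625 + 0.636q → q* = 36.2818, p* = 72.7002.
With the tax, the buyer price exceeds the seller price by 7.25: (101 − 0.78q) − (49.625 + 0.636q) = 7.25 → q' = 31.1617.
Δq = 36.2818 − 31.1617 = 5.1201; the wedge equals the tax, 7.25.
DWL = ½ × 5.1201 × 7.25 = $18.56 million.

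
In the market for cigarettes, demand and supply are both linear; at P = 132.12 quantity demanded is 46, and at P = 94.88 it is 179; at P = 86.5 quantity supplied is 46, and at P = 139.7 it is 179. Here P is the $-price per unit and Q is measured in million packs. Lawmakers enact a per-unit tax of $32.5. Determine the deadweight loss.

$776.65 million

Demand slope = (94.88 − 132.12)/(179 − 46) = −0.28, so P = 145 − 0.28Q.
Supply slope = (139.7 − 86.5)/(179 − 46) = 0.4, so P = 68.1 + 0.4Q.
Competitive equilibrium: 145 − 0.28Q = 68.1 + 0.4Q → Q* = 113.0882, P* = 113.3353.
With the tax, the buyer price exceeds the seller price by 32.5: (145 − 0.28Q) − (68.1 + 0.4Q) = 32.5 → Q' = 65.2941.
ΔQ = 113.0882 − 65.2941 = 47.7941; the wedge equals the tax, 32.5.
Deadweight loss = ½ × 47.7941 × 32.5 = $776.65 million.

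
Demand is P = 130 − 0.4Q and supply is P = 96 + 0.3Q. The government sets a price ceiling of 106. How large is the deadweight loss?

Competitive equilibrium: 130 − 0.4Q = 96 + 0.3Q → Q* = 48.5714, P* = 110.5714.
At the ceiling P = 106, quantity supplied = (106 − 96)/0.3 = 33.3333.
Willingness to pay at Q' = 33.3333: 130 − 0.4·33.3333 = 116.6667.
ΔQ = 48.5714 − 33.3333 = 15.2381; wedge = 116.6667 − 106 = 10.6667.
Welfare loss = ½ × 15.2381 × 10.6667 = 81.27.

81.27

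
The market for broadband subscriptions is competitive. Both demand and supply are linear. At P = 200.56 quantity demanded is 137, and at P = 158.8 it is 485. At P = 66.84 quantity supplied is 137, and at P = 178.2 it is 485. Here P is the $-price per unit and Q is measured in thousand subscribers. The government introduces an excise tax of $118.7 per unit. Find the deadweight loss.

$16011.01 thousand

Demand slope = (158.8 − 200.56)/(485 − 137) = −0.12, so P = 217 − 0.12Q.
Supply slope = (178.2 − 66.84)/(485 − 137) = 0.32, so P = 23 + 0.32Q.
Competitive equilibrium: 217 − 0.12Q = 23 + 0.32Q → Q* = 440.9091, P* = 164.0909.
With the tax, the buyer price exceeds the seller price by 118.7: (217 − 0.12Q) − (23 + 0.32Q) = 118.7 → Q' = 171.1364.
ΔQ = 440.9091 − 171.1364 = 269.7727; the wedge equals the tax, 118.7.
Deadweight loss = ½ × 269.7727 × 118.7 = $16011.01 thousand.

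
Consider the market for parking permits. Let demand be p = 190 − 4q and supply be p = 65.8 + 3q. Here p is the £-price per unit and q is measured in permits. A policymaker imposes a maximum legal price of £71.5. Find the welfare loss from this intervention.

£878.49

Competitive equilibrium: 190 − 4q = 65.8 + 3q → q* = 17.7429, p* = 119.0286.
At the ceiling p = 71.5, quantity supplied = (71.5 − 65.8)/3 = 1.9.
Willingness to pay at q' = 1.9: 190 − 4·1.9 = 182.4.
Δq = 17.7429 − 1.9 = 15.8429; wedge = 182.4 − 71.5 = 110.9.
DWL = ½ × 15.8429 × 110.9 = £878.49.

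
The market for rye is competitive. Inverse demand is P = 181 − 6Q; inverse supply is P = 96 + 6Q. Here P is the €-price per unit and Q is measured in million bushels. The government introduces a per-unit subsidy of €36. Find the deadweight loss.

Competitive equilibrium: 181 − 6Q = 96 + 6Q → Q* = 7.0833, P* = 138.5.
The subsidy lowers effective supply by 36: P = 60 + 6Q.
New quantity: 181 − 6Q = 60 + 6Q → Q' = 10.0833.
Overproduction ΔQ = 10.0833 − 7.0833 = 3; wedge = subsidy = 36.
The triangle = ½ × 3 × 36 = €54 million.

€54 million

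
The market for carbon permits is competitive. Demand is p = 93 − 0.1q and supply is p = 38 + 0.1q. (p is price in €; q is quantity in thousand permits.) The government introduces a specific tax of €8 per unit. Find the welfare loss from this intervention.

Competitive equilibrium: 93 − 0.1q = 38 + 0.1q → q* = 275, p* = 65.5.
With the tax, the buyer price exceeds the seller price by 8: (93 − 0.1q) − (38 + 0.1q) = 8 → q' = 235.
Δq = 275 − 235 = 40; the wedge equals the tax, 8.
Welfare loss = ½ × 40 × 8 = €160 thousand.

€160 thousand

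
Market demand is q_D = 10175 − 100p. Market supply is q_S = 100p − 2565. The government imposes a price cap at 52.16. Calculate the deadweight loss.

13317.16

In inverse form: demand p = 101.75 − 0.01q, supply p = 25.65 + 0.01q.
Competitive equilibrium: 101.75 − 0.01q = 25.65 + 0.01q → q* = 3805, p* = 63.7.
At the ceiling p = 52.16, quantity supplied = (52.16 − 25.65)/0.01 = 2651.
Willingness to pay at q' = 2651: 101.75 − 0.01·2651 = 75.24.
Δq = 3805 − 2651 = 1154; wedge = 75.24 − 52.16 = 23.08.
The triangle = ½ × 1154 × 23.08 = 13317.16.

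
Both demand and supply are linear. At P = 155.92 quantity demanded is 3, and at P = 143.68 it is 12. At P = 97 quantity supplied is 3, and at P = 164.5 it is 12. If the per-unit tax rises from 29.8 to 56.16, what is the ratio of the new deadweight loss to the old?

Demand slope = (143.68 − 155.92)/(12 − 3) = −1.36, so P = 160 − 1.36Q.
Supply slope = (164.5 − 97)/(12 − 3) = 7.5, so P = 74.5 + 7.5Q.
Competitive equilibrium: 160 − 1.36Q = 74.5 + 7.5Q → Q* = 9.6501, P* = 146.8758.
For a per-unit tax t: ΔQ = t/8.86, so DWL = ½·t·(t/8.86) = t²/17.72.
At t = 29.8: DWL = 50.115. At t = 56.16: DWL = 177.988.
Ratio = (56.16/29.8)² = 3.552.

3.552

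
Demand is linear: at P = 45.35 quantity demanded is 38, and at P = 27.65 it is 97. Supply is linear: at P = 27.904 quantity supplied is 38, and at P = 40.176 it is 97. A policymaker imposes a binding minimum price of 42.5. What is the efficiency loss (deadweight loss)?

156.76

Demand slope = (27.65 − 45.35)/(97 − 38) = −0.3, so P = 56.75 − 0.3Q.
Supply slope = (40.176 − 27.904)/(97 − 38) = 0.208, so P = 20 + 0.208Q.
Competitive equilibrium: 56.75 − 0.3Q = 20 + 0.208Q → Q* = 72.3425, P* = 35.0472.
At the floor P = 42.5, quantity demanded = (56.75 − 42.5)/0.3 = 47.5.
Sellers' marginal cost at Q' = 47.5: 20 + 0.208·47.5 = 29.88.
ΔQ = 72.3425 − 47.5 = 24.8425; wedge = 42.5 − 29.88 = 12.62.
Deadweight loss = ½ × 24.8425 × 12.62 = 156.76.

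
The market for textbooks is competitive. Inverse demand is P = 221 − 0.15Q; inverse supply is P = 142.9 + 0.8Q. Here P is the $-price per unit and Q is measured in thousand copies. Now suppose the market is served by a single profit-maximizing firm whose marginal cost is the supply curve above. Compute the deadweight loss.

Competitive equilibrium: 221 − 0.15Q = 142.9 + 0.8Q → Q* = 82.2105, P* = 208.6684.
Marginal revenue: MR = 221 − 0.3Q. Set MR = MC: 221 − 0.3Q = 142.9 + 0.8Q → Q_m = 71.
Price P_m = 221 − 0.15·71 = 210.35; MC(Q_m) = 142.9 + 0.8·71 = 199.7.
Competitive Q* = 82.2105, so ΔQ = 11.2105; wedge = 210.35 − 199.7 = 10.65.
Deadweight loss = ½ × 11.2105 × 10.65 = $59.70 thousand.

$59.70 thousand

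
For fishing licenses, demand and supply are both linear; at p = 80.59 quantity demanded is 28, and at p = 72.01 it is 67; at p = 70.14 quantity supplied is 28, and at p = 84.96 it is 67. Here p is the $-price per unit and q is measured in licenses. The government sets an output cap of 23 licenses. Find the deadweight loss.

$150.75

Demand slope = (72.01 − 80.59)/(67 − 28) = −0.22, so p = 86.75 − 0.22q.
Supply slope = (84.96 − 70.14)/(67 − 28) = 0.38, so p = 59.5 + 0.38q.
Competitive equilibrium: 86.75 − 0.22q = 59.5 + 0.38q → q* = 45.4167, p* = 76.7583.
At q = 23: demand price = 86.75 − 0.22·23 = 81.69; supply price = 59.5 + 0.38·23 = 68.24.
Δq = 45.4167 − 23 = 22.4167; wedge = 81.69 − 68.24 = 13.45.
Welfare loss = ½ × 22.4167 × 13.45 = $150.75.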